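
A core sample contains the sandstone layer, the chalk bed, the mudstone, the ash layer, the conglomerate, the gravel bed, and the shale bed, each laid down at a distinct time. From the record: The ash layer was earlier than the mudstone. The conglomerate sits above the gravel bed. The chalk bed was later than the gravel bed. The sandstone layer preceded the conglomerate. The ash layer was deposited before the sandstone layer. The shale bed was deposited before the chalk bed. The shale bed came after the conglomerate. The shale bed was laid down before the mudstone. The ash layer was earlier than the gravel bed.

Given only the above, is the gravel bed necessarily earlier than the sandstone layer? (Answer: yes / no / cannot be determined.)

cannot be determined

No chain of stated constraints runs from the gravel bed to the sandstone layer, and none runs from the sandstone layer to the gravel bed either.
So the relative order of the gravel bed and the sandstone layer is not fixed by the given facts.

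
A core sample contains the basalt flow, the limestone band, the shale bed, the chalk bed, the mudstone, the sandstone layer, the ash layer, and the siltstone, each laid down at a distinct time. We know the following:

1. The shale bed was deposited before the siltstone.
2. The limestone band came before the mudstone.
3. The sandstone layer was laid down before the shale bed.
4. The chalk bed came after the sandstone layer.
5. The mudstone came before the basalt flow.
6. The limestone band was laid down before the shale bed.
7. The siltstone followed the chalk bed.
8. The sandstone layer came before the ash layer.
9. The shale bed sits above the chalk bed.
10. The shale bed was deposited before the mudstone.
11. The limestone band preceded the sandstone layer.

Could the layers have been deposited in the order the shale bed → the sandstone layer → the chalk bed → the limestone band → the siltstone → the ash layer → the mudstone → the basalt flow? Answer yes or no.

The constraints require the limestone band before the sandstone layer, but in the proposed sequence the sandstone layer appears ahead of the limestone band. That one violation is enough.

no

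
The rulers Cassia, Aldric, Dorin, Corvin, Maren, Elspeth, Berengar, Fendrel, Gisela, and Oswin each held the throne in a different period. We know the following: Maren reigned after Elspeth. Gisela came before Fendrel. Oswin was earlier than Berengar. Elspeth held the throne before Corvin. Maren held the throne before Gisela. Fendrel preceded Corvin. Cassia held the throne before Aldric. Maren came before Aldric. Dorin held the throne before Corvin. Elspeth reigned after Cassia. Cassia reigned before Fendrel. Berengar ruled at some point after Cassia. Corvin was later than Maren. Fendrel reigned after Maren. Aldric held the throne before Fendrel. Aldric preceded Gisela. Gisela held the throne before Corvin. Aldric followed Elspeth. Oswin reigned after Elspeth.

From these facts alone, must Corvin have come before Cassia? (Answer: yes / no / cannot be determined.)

no

Tracing the constraints gives Cassia → Elspeth → Corvin, so Cassia must come before Corvin.
That means Corvin cannot be before Cassia.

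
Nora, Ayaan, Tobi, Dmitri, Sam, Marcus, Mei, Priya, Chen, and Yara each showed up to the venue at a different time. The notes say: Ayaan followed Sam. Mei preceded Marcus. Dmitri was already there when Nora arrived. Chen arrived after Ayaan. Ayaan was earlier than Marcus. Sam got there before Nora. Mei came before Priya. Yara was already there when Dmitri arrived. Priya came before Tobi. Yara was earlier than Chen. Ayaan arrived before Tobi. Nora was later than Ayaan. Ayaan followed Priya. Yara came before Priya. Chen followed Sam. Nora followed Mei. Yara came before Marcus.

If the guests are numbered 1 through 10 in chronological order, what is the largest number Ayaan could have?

Ayaan must come before Chen, Marcus, Nora, and Tobi — 4 guests forced after them.
Everything else can be placed before Ayaan in some valid order, so Ayaan can sit as late as position 10 − 4 = 6.

6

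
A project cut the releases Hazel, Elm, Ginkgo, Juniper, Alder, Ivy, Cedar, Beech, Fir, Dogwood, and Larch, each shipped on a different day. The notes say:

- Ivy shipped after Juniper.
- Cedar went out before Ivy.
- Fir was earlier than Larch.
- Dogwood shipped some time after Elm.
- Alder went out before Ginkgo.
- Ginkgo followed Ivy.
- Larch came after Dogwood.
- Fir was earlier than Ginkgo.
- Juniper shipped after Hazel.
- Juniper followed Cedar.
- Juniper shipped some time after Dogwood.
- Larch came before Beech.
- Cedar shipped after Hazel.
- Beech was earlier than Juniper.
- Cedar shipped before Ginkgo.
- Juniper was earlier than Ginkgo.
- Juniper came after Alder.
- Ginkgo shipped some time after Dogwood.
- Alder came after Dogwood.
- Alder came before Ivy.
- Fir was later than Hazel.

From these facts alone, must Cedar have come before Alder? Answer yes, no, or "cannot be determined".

cannot be determined

No chain of stated constraints runs from Cedar to Alder, and none runs from Alder to Cedar either.
So the relative order of Cedar and Alder is not fixed by the given facts.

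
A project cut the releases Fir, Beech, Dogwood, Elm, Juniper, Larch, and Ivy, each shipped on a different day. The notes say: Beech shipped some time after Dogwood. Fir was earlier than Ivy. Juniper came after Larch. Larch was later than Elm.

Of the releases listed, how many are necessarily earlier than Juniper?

2

Directly stated before Juniper: Larch.
Elm reaches Juniper via Elm → Larch → Juniper.
No chain forces Dogwood (or any of the others) ahead of Juniper.
That's Elm and Larch — 2 in all.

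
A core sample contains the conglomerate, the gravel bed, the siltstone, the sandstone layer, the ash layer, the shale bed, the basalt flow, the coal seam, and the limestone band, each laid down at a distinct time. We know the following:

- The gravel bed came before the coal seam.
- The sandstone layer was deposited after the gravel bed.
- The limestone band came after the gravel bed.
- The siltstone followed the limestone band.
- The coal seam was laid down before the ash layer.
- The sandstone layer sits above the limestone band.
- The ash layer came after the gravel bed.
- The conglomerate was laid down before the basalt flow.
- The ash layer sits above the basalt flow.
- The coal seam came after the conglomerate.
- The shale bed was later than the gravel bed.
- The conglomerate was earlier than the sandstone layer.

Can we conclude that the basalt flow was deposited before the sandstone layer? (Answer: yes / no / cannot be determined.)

cannot be determined

No chain of stated constraints runs from the basalt flow to the sandstone layer, and none runs from the sandstone layer to the basalt flow either.
So the relative order of the basalt flow and the sandstone layer is not fixed by the given facts.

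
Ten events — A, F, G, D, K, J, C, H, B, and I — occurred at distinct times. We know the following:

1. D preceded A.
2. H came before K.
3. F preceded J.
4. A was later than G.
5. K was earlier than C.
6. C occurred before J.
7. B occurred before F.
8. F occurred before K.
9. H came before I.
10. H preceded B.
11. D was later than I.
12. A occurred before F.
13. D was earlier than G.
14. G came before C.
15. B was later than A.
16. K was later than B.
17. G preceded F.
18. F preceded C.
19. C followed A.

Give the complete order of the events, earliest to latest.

The constraints fix every adjacent pair, so only one ordering works:
H → I → D → G → A → B → F → K → C → J.

H, I, D, G, A, B, F, K, C, J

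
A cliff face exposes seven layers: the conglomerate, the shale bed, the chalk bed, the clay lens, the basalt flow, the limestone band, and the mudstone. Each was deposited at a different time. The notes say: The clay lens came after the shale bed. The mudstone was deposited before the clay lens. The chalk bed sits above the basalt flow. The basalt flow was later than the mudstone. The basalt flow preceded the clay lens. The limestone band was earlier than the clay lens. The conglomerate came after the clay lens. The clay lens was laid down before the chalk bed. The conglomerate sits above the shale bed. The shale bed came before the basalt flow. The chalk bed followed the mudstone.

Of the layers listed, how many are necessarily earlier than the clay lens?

Directly stated before the clay lens: the basalt flow, the limestone band, the mudstone, and the shale bed.
No chain forces the conglomerate (or any of the others) ahead of the clay lens.
That's the basalt flow, the limestone band, the mudstone, and the shale bed — 4 in all.

4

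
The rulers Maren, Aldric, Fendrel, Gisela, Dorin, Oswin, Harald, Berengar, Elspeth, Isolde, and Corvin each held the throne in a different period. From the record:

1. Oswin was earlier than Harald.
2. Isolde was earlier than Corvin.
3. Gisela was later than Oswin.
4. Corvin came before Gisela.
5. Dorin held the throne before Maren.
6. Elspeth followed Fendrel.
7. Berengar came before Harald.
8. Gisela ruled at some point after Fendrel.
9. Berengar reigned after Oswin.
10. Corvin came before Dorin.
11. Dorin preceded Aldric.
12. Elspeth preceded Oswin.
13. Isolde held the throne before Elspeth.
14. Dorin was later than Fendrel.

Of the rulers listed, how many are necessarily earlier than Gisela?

5

Directly stated before Gisela: Corvin, Fendrel, and Oswin.
Elspeth reaches Gisela via Elspeth → Oswin → Gisela.
Isolde reaches Gisela via Isolde → Corvin → Gisela.
That's Corvin, Elspeth, Fendrel, Isolde, and Oswin — 5 in all.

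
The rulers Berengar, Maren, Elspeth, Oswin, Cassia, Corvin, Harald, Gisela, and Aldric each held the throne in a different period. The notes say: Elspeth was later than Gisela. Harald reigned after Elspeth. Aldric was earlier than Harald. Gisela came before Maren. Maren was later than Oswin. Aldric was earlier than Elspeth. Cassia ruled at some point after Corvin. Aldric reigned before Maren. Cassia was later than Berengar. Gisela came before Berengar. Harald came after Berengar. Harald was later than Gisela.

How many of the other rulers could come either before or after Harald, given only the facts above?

Forced before Harald: Aldric, Berengar, Elspeth, and Gisela.
That leaves Cassia, Corvin, Maren, and Oswin with no forced order relative to Harald — 4.

4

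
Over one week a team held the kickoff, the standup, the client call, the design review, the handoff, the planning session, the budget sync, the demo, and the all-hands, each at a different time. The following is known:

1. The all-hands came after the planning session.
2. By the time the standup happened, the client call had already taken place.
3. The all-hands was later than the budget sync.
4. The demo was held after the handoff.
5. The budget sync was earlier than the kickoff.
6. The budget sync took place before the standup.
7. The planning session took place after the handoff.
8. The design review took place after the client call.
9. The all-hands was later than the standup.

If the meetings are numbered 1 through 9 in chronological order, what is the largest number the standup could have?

8

The standup must come before the all-hands — 1 meeting forced after it.
Everything else can be placed before the standup in some valid order, so the standup can sit as late as position 9 − 1 = 8.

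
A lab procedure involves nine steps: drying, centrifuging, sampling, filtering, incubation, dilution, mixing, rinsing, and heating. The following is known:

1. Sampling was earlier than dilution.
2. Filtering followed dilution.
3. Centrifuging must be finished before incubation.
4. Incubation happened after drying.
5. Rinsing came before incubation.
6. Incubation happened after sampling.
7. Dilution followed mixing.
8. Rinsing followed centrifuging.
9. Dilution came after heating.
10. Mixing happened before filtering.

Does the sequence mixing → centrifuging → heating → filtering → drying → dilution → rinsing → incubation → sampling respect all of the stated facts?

no

The constraints require sampling before dilution, but in the proposed sequence dilution appears ahead of sampling. That one violation is enough.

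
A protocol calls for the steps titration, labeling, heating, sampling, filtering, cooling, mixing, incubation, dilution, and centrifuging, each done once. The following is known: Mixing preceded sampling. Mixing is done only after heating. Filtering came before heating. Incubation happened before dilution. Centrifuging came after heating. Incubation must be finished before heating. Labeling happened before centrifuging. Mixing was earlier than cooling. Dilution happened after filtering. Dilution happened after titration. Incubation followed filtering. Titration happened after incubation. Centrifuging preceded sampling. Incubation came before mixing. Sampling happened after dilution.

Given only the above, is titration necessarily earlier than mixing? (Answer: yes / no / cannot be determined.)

cannot be determined

No chain of stated constraints runs from titration to mixing, and none runs from mixing to titration either.
So the relative order of titration and mixing is not fixed by the given facts.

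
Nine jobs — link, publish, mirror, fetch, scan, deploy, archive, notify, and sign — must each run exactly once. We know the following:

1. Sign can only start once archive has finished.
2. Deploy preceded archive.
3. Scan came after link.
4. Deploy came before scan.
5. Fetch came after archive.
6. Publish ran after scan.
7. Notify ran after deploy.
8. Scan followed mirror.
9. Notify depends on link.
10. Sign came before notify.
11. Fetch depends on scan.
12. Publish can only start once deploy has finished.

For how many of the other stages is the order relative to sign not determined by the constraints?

5

Forced before sign: archive and deploy; forced after sign: notify.
That leaves fetch, link, mirror, publish, and scan with no forced order relative to sign — 5.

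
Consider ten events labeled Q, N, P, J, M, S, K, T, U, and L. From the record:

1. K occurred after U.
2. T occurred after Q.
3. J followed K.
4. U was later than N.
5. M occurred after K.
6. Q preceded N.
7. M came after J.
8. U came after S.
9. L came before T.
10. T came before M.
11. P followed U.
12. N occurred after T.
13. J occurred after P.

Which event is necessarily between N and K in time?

Tracing the constraints gives N → U → K, so U sits after N and before K.
No other event is forced both after N and before K.

U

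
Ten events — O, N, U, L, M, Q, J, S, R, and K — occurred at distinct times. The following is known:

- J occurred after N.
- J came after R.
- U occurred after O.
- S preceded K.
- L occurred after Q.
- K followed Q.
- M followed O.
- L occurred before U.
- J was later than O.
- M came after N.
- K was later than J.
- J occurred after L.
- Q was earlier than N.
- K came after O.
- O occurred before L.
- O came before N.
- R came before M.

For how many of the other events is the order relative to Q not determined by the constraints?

Forced after Q: J, K, L, M, N, and U.
That leaves O, R, and S with no forced order relative to Q — 3.

3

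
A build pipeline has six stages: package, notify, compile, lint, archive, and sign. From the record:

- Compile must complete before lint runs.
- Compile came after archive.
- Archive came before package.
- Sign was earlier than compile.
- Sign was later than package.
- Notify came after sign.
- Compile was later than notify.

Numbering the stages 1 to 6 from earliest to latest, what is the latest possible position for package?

Package must come before compile, lint, notify, and sign — 4 stages forced after it.
Everything else can be placed before package in some valid order, so package can sit as late as position 6 − 4 = 2.

2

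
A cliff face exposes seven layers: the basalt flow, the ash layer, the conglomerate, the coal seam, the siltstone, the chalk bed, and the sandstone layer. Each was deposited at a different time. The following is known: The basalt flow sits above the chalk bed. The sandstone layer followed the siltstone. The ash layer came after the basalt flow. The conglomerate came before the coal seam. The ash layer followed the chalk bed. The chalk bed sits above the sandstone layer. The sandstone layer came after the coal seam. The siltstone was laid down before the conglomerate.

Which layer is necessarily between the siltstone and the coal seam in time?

Tracing the constraints gives the siltstone → the conglomerate → the coal seam, so the conglomerate sits after the siltstone and before the coal seam.
No other layer is forced both after the siltstone and before the coal seam.

the conglomerate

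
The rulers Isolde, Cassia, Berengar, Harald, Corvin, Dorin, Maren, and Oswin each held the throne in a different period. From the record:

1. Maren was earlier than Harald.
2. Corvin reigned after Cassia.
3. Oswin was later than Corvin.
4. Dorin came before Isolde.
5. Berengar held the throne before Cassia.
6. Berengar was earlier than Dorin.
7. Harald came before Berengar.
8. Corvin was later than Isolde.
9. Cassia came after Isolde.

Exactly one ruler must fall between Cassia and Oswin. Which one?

Corvin

Tracing the constraints gives Cassia → Corvin → Oswin, so Corvin sits after Cassia and before Oswin.
No other ruler is forced both after Cassia and before Oswin.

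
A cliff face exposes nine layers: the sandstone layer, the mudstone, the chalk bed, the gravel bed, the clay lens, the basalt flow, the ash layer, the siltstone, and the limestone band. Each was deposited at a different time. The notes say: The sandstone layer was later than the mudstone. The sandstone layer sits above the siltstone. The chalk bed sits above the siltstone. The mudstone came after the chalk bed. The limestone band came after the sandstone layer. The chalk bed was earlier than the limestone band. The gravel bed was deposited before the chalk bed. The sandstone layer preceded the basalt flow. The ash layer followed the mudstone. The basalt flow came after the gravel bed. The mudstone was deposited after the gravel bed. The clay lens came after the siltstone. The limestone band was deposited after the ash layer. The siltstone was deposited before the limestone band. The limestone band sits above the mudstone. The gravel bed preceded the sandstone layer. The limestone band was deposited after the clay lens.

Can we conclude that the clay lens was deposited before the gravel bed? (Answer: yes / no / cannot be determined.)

cannot be determined

No chain of stated constraints runs from the clay lens to the gravel bed, and none runs from the gravel bed to the clay lens either.
So the relative order of the clay lens and the gravel bed is not fixed by the given facts.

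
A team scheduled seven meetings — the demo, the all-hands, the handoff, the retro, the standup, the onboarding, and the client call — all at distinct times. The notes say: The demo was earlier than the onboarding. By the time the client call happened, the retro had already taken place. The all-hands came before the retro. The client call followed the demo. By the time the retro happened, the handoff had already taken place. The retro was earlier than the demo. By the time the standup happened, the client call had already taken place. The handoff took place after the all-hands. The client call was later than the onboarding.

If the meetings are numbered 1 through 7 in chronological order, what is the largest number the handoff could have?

The handoff must come before the client call, the demo, the onboarding, the retro, and the standup — 5 meetings forced after it.
Everything else can be placed before the handoff in some valid order, so the handoff can sit as late as position 7 − 5 = 2.

2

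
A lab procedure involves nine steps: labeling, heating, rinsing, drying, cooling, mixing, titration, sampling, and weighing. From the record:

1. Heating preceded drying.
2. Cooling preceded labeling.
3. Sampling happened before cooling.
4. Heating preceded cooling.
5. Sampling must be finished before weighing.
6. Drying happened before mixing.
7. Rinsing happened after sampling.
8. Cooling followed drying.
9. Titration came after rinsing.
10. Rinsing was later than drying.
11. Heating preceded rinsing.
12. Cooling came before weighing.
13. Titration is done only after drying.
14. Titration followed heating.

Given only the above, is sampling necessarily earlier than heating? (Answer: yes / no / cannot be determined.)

cannot be determined

No chain of stated constraints runs from sampling to heating, and none runs from heating to sampling either.
So the relative order of sampling and heating is not fixed by the given facts.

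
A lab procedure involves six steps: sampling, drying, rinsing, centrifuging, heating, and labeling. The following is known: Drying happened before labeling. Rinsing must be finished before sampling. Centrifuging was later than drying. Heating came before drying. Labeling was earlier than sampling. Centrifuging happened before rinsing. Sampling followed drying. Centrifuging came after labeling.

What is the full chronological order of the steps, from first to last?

The constraints fix every adjacent pair, so only one ordering works:
heating → drying → labeling → centrifuging → rinsing → sampling.

heating, drying, labeling, centrifuging, rinsing, sampling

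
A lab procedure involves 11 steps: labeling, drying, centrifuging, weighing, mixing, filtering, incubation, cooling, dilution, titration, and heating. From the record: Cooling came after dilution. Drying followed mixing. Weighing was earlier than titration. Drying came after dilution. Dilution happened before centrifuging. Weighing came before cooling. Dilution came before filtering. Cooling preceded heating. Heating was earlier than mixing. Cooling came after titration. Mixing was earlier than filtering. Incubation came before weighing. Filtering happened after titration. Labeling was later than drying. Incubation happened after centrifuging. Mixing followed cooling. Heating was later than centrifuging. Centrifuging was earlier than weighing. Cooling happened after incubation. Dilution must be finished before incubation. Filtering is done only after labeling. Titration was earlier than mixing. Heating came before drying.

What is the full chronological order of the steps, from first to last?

The constraints fix every adjacent pair, so only one ordering works:
dilution → centrifuging → incubation → weighing → titration → cooling → heating → mixing → drying → labeling → filtering.

dilution, centrifuging, incubation, weighing, titration, cooling, heating, mixing, drying, labeling, filtering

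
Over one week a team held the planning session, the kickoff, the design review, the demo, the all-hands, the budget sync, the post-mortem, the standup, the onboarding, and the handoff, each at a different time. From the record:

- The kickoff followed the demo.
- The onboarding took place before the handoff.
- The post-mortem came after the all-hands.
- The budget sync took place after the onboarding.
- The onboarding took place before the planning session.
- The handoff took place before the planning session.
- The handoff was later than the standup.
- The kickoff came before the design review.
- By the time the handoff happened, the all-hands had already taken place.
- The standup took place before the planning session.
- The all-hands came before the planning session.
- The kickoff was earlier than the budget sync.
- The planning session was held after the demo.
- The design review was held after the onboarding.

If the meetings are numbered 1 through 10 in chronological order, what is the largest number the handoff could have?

The handoff must come before the planning session — 1 meeting forced after it.
Everything else can be placed before the handoff in some valid order, so the handoff can sit as late as position 10 − 1 = 9.

9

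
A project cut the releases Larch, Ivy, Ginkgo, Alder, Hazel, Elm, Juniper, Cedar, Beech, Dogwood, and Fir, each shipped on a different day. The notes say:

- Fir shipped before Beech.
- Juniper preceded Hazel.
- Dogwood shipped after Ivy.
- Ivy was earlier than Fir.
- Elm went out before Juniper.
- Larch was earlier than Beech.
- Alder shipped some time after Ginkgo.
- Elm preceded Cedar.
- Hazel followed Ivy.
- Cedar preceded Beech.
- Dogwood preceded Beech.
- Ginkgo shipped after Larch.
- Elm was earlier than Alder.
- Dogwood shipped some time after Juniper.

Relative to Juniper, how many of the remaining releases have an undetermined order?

6

Forced before Juniper: Elm; forced after Juniper: Beech, Dogwood, and Hazel.
That leaves Alder, Cedar, Fir, Ginkgo, Ivy, and Larch with no forced order relative to Juniper — 6.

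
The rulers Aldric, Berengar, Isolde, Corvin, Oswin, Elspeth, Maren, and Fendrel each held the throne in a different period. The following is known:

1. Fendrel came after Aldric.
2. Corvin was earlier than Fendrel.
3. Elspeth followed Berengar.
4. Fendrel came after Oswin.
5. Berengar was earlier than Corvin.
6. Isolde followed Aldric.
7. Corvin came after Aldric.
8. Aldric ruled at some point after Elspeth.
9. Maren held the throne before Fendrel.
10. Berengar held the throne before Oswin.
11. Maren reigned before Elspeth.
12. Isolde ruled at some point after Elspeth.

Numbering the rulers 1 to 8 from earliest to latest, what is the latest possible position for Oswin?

7

Oswin must come before Fendrel — 1 ruler forced after them.
Everything else can be placed before Oswin in some valid order, so Oswin can sit as late as position 8 − 1 = 7.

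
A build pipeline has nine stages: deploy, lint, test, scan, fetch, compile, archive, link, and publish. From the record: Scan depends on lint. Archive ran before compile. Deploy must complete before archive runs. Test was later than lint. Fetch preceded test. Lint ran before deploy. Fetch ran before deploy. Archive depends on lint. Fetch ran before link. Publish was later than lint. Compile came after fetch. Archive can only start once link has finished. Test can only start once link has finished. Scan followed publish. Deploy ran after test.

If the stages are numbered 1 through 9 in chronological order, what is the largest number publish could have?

Publish must come before scan — 1 stage forced after it.
Everything else can be placed before publish in some valid order, so publish can sit as late as position 9 − 1 = 8.

8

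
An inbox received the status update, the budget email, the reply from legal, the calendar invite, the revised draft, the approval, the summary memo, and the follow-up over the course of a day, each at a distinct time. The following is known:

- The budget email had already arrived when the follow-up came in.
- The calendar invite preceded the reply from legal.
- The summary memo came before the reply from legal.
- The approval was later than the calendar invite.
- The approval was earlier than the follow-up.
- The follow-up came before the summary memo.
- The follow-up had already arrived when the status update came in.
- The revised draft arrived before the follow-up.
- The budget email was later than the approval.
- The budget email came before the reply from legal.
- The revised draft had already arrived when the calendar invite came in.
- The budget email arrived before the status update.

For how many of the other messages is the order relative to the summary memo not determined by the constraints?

1

Forced before the summary memo: the approval, the budget email, the calendar invite, the follow-up, and the revised draft; forced after the summary memo: the reply from legal.
That leaves the status update with no forced order relative to the summary memo — 1.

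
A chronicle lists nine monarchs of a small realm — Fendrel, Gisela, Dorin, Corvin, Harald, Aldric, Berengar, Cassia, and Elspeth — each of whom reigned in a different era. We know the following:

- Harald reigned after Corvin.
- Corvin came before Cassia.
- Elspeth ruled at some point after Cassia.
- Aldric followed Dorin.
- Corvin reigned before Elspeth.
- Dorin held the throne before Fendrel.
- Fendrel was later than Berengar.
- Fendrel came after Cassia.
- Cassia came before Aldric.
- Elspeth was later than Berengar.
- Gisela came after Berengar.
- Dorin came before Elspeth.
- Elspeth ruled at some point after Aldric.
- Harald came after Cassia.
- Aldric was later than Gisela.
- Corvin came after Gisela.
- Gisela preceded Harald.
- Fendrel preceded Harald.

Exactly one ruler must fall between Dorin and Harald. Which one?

Tracing the constraints gives Dorin → Fendrel → Harald, so Fendrel sits after Dorin and before Harald.
No other ruler is forced both after Dorin and before Harald.

Fendrel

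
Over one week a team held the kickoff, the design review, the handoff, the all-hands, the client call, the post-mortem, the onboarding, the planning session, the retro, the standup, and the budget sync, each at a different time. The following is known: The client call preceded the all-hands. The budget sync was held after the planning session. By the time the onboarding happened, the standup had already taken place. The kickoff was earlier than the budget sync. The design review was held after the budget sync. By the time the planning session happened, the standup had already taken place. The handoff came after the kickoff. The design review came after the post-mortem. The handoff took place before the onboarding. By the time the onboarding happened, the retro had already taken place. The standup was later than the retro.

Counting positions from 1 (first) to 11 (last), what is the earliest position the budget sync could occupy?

5

The kickoff, the planning session, the retro, and the standup must all come before the budget sync — 4 forced predecessors.
Nothing else is forced ahead of the budget sync, so its earliest slot is position 4 + 1 = 5.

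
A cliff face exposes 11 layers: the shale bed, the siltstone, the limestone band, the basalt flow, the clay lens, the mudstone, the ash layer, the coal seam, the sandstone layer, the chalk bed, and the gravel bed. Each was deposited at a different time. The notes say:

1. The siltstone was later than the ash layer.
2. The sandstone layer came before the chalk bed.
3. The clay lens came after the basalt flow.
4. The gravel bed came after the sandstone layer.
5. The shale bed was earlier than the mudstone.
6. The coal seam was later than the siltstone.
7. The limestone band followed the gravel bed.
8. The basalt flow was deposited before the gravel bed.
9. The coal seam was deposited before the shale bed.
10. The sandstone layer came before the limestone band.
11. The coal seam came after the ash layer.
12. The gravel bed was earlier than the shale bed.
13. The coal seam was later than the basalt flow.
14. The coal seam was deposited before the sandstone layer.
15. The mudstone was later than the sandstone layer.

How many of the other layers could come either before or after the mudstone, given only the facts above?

Forced before the mudstone: the ash layer, the basalt flow, the coal seam, the gravel bed, the sandstone layer, the shale bed, and the siltstone.
That leaves the chalk bed, the clay lens, and the limestone band with no forced order relative to the mudstone — 3.

3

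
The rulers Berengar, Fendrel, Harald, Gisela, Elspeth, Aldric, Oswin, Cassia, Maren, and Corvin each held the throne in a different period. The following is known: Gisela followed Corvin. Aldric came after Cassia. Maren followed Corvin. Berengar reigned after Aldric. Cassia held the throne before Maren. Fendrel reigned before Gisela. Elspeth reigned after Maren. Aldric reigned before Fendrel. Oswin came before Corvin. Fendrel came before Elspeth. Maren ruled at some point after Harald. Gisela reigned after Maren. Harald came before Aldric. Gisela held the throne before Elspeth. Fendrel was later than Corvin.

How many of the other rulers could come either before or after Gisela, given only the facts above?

Forced before Gisela: Aldric, Cassia, Corvin, Fendrel, Harald, Maren, and Oswin; forced after Gisela: Elspeth.
That leaves Berengar with no forced order relative to Gisela — 1.

1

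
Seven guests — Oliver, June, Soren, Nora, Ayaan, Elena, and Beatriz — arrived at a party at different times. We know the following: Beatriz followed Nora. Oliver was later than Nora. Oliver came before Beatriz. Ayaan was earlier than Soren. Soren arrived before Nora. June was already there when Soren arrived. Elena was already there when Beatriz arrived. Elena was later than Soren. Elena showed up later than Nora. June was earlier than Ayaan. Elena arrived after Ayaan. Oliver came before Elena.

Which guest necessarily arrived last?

Beatriz

Every other guest has a chain of constraints placing them before Beatriz, so Beatriz is last.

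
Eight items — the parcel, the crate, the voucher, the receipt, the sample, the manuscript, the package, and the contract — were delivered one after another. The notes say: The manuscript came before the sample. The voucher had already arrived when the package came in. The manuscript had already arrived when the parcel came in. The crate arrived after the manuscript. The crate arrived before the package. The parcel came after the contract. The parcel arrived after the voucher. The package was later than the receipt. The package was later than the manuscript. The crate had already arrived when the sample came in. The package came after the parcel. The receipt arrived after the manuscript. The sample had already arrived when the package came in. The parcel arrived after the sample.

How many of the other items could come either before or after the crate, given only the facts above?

3

Forced before the crate: the manuscript; forced after the crate: the package, the parcel, and the sample.
That leaves the contract, the receipt, and the voucher with no forced order relative to the crate — 3.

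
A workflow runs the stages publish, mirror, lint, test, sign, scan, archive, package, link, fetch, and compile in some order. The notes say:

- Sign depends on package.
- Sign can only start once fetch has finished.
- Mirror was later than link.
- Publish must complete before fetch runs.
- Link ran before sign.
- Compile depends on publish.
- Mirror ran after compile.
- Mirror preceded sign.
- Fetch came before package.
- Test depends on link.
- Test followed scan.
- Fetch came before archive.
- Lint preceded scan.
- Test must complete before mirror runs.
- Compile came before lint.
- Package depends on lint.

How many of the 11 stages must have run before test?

5

Directly stated before test: link and scan.
Compile reaches test via compile → lint → scan → test.
Lint reaches test via lint → scan → test.
Publish reaches test via publish → compile → lint → scan → test.
That's compile, link, lint, publish, and scan — 5 in all.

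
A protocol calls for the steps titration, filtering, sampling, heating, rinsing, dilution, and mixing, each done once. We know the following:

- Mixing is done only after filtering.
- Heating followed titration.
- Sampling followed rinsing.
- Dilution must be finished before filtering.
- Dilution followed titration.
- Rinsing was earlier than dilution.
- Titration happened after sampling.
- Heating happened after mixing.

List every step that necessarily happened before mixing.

dilution, filtering, rinsing, sampling, titration

Directly stated before mixing: filtering.
Dilution reaches mixing via dilution → filtering → mixing.
Rinsing reaches mixing via rinsing → dilution → filtering → mixing.
Sampling reaches mixing via sampling → titration → dilution → filtering → mixing.
Likewise titration reaches mixing by chaining the stated constraints.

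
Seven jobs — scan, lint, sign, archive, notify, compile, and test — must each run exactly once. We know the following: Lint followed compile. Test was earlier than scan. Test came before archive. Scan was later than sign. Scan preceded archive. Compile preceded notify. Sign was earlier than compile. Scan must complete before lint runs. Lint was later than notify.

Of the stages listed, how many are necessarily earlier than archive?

Directly stated before archive: scan and test.
Sign reaches archive via sign → scan → archive.
No chain forces compile (or any of the others) ahead of archive.
That's scan, sign, and test — 3 in all.

3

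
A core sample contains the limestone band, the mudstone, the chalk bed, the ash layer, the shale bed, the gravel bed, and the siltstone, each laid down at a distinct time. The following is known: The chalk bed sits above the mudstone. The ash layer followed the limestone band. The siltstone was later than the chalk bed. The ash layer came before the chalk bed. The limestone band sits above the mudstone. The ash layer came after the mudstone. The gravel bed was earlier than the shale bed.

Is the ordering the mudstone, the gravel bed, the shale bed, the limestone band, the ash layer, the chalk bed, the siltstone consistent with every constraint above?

yes

Check each stated constraint against the proposed order — e.g. the mudstone is ahead of the ash layer; the mudstone is ahead of the chalk bed. Every pair is in the required order; nothing is violated.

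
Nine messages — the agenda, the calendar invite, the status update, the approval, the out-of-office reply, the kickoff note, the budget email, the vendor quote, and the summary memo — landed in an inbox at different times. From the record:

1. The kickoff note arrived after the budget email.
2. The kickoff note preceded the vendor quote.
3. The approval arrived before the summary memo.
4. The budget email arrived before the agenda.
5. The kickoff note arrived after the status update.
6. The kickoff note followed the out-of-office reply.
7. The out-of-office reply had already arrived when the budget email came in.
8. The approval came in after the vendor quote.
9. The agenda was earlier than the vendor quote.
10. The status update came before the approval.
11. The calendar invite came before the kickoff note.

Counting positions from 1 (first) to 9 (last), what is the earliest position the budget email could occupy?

2

The out-of-office reply must come before the budget email — 1 forced predecessor.
Nothing else is forced ahead of the budget email, so its earliest slot is position 1 + 1 = 2.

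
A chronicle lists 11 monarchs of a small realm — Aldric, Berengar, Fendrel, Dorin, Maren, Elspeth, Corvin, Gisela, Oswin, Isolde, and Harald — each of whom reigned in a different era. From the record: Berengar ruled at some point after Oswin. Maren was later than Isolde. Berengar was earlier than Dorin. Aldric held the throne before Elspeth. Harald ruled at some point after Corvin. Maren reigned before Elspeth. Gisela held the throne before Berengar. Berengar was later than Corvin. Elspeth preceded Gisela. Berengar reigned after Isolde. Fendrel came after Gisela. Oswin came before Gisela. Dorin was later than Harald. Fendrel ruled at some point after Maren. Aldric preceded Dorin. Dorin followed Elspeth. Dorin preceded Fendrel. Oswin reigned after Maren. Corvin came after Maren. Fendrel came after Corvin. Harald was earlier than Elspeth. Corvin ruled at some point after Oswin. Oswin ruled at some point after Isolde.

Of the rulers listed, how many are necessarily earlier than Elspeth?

6

Directly stated before Elspeth: Aldric, Harald, and Maren.
Corvin reaches Elspeth via Corvin → Harald → Elspeth.
Isolde reaches Elspeth via Isolde → Maren → Elspeth.
Oswin reaches Elspeth via Oswin → Corvin → Harald → Elspeth.
No chain forces Gisela (or any of the others) ahead of Elspeth.
That's Aldric, Corvin, Harald, Isolde, Maren, and Oswin — 6 in all.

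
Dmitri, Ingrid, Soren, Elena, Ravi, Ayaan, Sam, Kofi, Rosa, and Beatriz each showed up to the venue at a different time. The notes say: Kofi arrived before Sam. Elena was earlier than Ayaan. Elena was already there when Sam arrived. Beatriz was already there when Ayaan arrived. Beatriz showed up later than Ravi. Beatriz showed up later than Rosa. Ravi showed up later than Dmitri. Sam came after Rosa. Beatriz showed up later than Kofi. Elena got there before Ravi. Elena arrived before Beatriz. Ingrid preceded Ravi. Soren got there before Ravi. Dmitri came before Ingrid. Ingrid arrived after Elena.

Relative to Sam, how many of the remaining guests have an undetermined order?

6

Forced before Sam: Elena, Kofi, and Rosa.
That leaves Ayaan, Beatriz, Dmitri, Ingrid, Ravi, and Soren with no forced order relative to Sam — 6.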